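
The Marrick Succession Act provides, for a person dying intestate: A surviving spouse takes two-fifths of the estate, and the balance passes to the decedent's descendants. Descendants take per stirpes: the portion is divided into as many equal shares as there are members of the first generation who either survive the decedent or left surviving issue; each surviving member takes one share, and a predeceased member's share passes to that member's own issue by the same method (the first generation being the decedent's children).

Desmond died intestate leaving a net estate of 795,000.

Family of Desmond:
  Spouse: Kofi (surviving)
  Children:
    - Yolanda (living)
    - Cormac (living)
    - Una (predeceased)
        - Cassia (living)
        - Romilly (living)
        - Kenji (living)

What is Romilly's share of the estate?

Romilly receives 53,000.

Kofi takes two-fifths of 795,000 = 318,000. The remaining 477,000 passes to the descendants.
The descendants' portion (477,000) is divided into 3 shares of 159,000: Yolanda and Cormac each take 159,000; Una's 159,000 share passes to Una's issue.
Una's share (159,000) is divided into 3 shares of 53,000: Cassia, Romilly, and Kenji each take 53,000.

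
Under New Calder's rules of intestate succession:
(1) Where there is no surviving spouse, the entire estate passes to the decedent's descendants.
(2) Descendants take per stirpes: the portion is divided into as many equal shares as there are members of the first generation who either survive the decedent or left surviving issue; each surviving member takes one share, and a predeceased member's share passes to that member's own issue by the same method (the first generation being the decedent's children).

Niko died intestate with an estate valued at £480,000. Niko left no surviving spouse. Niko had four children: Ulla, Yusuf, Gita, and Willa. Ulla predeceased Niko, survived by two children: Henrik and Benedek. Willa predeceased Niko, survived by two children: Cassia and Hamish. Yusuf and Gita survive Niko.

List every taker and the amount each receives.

Henrik: £60,000; Benedek: £60,000; Yusuf: £120,000; Gita: £120,000; Cassia: £60,000; Hamish: £60,000

The entire £480,000 passes to the descendants.
That amount (£480,000) is divided into 4 shares of £120,000: Yusuf and Gita each take £120,000; Ulla's £120,000 share passes to Ulla's issue; Willa's £120,000 share passes to Willa's issue.
Ulla's share (£120,000) is divided into 2 shares of £60,000: Henrik and Benedek each take £60,000.
Willa's share (£120,000) is divided into 2 shares of £60,000: Cassia and Hamish each take £60,000.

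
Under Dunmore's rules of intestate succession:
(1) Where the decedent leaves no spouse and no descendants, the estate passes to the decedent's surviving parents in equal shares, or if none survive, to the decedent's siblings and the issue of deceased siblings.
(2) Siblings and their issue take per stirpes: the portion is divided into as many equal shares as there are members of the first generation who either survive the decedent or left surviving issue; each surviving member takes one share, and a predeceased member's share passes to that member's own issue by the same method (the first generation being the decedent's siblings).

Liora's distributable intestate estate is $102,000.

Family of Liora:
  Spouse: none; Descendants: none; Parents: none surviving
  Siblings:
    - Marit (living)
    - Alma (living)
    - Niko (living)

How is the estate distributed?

Marit: $34,000; Alma: $34,000; Niko: $34,000

The entire $102,000 passes to the siblings and their issue.
That amount ($102,000) is divided into 3 shares of $34,000: Marit, Alma, and Niko each take $34,000.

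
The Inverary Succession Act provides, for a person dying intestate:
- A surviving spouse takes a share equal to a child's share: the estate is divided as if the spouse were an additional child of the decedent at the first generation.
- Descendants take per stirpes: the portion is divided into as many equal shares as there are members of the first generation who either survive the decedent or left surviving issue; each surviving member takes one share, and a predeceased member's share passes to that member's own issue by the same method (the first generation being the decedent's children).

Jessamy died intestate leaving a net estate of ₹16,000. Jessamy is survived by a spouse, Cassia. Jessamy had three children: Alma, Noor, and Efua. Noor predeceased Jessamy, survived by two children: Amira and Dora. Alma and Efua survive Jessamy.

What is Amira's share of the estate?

Amira receives ₹2,000.

The spouse counts as an additional share at the children's level, so there are 4 primary shares of ₹4,000. Cassia takes one such share (₹4,000).
The children's combined portion (₹12,000) is divided into 3 shares of ₹4,000: Alma and Efua each take ₹4,000; Noor's ₹4,000 share passes to Noor's issue.
Noor's share (₹4,000) is divided into 2 shares of ₹2,000: Amira and Dora each take ₹2,000.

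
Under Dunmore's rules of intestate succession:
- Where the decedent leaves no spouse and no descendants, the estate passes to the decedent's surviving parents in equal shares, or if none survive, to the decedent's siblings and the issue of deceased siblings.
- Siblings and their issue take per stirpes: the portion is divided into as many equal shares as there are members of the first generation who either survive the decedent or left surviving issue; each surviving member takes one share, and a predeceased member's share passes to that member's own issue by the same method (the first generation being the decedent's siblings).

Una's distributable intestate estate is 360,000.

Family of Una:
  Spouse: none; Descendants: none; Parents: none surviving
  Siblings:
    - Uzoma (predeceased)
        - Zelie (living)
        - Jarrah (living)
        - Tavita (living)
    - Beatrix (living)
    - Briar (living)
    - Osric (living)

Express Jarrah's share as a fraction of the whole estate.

The entire 360,000 passes to the siblings and their issue.
That amount (360,000) is divided into 4 shares of 90,000: Beatrix, Briar, and Osric each take 90,000; Uzoma's 90,000 share passes to Uzoma's issue.
Uzoma's share (90,000) is divided into 3 shares of 30,000: Zelie, Jarrah, and Tavita each take 30,000.

Jarrah receives 1/12 of the estate.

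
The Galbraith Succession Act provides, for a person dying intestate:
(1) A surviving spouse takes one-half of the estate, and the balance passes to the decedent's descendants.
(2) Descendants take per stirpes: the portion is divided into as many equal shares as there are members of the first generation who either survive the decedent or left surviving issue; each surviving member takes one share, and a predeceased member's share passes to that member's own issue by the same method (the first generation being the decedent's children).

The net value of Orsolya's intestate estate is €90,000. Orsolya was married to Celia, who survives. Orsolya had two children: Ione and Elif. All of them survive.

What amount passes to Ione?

Ione receives €22,500.

Celia takes one-half of €90,000 = €45,000. The remaining €45,000 passes to the descendants.
The descendants' portion (€45,000) is divided into 2 shares of €22,500: Ione and Elif each take €22,500.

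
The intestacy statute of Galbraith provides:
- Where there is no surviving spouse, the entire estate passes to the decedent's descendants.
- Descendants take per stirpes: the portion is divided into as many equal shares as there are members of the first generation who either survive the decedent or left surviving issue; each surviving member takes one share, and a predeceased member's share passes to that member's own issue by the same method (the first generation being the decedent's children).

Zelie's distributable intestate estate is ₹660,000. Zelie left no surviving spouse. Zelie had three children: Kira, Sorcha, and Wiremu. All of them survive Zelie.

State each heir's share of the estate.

The entire ₹660,000 passes to the descendants.
That amount (₹660,000) is divided into 3 shares of ₹220,000: Kira, Sorcha, and Wiremu each take ₹220,000.

Kira: ₹220,000; Sorcha: ₹220,000; Wiremu: ₹220,000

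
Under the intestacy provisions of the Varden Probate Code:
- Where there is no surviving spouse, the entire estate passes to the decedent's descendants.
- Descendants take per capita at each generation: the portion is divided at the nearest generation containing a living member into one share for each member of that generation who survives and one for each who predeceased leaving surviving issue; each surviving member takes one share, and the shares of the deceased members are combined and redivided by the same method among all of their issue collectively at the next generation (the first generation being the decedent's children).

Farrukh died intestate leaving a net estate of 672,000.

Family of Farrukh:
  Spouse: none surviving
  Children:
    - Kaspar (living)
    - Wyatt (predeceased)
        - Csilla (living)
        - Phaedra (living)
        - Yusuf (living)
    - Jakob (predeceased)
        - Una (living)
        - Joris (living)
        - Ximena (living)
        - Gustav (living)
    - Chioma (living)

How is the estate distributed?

The entire 672,000 passes to the descendants.
That amount (672,000) is divided at the children's generation into 4 shares of 168,000. Kaspar and Chioma each take 168,000. The 2 shares of the deceased (Wyatt and Jakob) are combined into a pool of 336,000.
That pool (336,000) is divided at the grandchildren's generation equally among Csilla, Phaedra, Yusuf, Una, Joris, Ximena, and Gustav: 48,000 each.

Kaspar: 168,000; Csilla: 48,000; Phaedra: 48,000; Yusuf: 48,000; Una: 48,000; Joris: 48,000; Ximena: 48,000; Gustav: 48,000; Chioma: 168,000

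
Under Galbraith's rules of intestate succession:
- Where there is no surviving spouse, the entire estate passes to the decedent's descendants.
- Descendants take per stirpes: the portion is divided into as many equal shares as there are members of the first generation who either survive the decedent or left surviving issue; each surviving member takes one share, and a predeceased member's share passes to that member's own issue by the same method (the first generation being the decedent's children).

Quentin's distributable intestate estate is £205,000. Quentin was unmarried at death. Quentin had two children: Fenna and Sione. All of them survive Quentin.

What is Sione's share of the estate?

Sione receives £102,500.

The entire £205,000 passes to the descendants.
That amount (£205,000) is divided into 2 shares of £102,500: Fenna and Sione each take £102,500.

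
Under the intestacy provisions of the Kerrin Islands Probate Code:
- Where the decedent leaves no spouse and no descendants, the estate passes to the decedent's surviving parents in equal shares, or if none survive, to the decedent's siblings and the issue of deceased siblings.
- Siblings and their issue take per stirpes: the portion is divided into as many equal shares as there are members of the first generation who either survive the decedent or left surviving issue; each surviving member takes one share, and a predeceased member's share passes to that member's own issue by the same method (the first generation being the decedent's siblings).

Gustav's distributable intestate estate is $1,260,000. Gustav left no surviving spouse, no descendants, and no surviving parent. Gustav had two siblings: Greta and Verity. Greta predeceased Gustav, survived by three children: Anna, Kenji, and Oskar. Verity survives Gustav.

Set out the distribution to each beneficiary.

The entire $1,260,000 passes to the siblings and their issue.
That amount ($1,260,000) is divided into 2 shares of $630,000: Verity takes $630,000; Greta's $630,000 share passes to Greta's issue.
Greta's share ($630,000) is divided into 3 shares of $210,000: Anna, Kenji, and Oskar each take $210,000.

Anna: $210,000; Kenji: $210,000; Oskar: $210,000; Verity: $630,000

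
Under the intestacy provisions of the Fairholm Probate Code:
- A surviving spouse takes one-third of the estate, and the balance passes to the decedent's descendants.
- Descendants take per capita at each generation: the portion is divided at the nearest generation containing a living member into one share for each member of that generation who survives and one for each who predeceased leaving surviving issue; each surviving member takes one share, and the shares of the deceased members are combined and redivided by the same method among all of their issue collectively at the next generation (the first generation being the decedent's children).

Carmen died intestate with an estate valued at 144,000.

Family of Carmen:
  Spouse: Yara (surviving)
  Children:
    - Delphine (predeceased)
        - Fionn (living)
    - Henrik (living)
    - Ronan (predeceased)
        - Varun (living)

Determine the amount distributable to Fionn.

Yara takes one-third of 144,000 = 48,000. The remaining 96,000 passes to the descendants.
The descendants' portion (96,000) is divided at the children's generation into 3 shares of 32,000. Henrik takes 32,000. The 2 shares of the deceased (Delphine and Ronan) are combined into a pool of 64,000.
That pool (64,000) is divided at the grandchildren's generation equally among Fionn and Varun: 32,000 each.

Fionn receives 32,000.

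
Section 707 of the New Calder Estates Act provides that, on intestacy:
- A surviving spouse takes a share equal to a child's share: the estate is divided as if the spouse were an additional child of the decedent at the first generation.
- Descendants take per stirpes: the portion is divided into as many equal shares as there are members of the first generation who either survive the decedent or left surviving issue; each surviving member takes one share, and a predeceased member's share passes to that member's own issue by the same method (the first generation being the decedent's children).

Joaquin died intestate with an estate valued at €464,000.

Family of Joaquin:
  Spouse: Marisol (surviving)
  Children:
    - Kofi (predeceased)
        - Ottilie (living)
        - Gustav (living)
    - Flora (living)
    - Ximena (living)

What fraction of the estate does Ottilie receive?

The spouse counts as an additional share at the children's level, so there are 4 primary shares of €116,000. Marisol takes one such share (€116,000).
The children's combined portion (€348,000) is divided into 3 shares of €116,000: Flora and Ximena each take €116,000; Kofi's €116,000 share passes to Kofi's issue.
Kofi's share (€116,000) is divided into 2 shares of €58,000: Ottilie and Gustav each take €58,000.

Ottilie receives 1/8 of the estate.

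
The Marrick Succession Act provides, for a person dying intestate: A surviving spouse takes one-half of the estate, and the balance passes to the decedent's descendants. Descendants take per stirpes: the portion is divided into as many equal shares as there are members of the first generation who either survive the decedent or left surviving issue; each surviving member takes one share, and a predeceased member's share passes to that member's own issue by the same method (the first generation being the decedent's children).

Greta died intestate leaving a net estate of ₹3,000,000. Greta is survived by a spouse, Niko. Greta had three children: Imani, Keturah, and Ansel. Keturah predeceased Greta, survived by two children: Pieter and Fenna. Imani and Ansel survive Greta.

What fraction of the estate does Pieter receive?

Pieter receives 1/12 of the estate.

Niko takes one-half of ₹3,000,000 = ₹1,500,000. The remaining ₹1,500,000 passes to the descendants.
The descendants' portion (₹1,500,000) is divided into 3 shares of ₹500,000: Imani and Ansel each take ₹500,000; Keturah's ₹500,000 share passes to Keturah's issue.
Keturah's share (₹500,000) is divided into 2 shares of ₹250,000: Pieter and Fenna each take ₹250,000.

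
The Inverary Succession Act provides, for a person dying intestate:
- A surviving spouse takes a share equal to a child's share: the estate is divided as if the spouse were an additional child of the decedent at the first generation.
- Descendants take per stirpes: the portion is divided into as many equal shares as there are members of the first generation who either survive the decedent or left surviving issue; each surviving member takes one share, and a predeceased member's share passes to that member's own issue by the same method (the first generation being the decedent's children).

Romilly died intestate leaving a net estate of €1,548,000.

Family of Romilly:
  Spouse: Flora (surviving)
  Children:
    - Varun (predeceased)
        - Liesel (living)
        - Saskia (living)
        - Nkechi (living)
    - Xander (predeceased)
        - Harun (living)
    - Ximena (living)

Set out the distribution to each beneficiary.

Flora: €387,000; Liesel: €129,000; Saskia: €129,000; Nkechi: €129,000; Harun: €387,000; Ximena: €387,000

The spouse counts as an additional share at the children's level, so there are 4 primary shares of €387,000. Flora takes one such share (€387,000).
The children's combined portion (€1,161,000) is divided into 3 shares of €387,000: Ximena takes €387,000; Varun's €387,000 share passes to Varun's issue; Xander's €387,000 share passes to Xander's issue.
Varun's share (€387,000) is divided into 3 shares of €129,000: Liesel, Saskia, and Nkechi each take €129,000.
Xander's share (€387,000) passes entirely to Harun.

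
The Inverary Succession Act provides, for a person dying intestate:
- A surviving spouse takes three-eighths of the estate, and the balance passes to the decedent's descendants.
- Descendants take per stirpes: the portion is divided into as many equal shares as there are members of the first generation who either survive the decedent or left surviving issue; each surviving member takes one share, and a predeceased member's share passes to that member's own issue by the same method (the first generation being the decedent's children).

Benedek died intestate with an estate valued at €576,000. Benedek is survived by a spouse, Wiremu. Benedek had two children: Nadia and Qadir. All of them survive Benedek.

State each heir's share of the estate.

Wiremu: €216,000; Nadia: €180,000; Qadir: €180,000

Wiremu takes three-eighths of €576,000 = €216,000. The remaining €360,000 passes to the descendants.
The descendants' portion (€360,000) is divided into 2 shares of €180,000: Nadia and Qadir each take €180,000.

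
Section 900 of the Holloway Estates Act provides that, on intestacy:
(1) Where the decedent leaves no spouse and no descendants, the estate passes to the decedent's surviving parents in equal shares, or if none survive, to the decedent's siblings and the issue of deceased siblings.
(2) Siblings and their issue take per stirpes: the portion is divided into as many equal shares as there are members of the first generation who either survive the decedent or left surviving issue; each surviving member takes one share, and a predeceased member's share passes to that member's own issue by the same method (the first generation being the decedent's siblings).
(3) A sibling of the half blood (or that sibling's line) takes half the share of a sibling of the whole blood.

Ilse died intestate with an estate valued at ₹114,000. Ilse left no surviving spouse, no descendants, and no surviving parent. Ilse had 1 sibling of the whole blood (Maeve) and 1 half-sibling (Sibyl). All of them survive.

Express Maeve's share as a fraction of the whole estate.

The entire ₹114,000 passes to the siblings and their issue.
Counting each half-blood sibling's line as half a unit, there are 3/2 units in ₹114,000, so one unit is ₹76,000. Whole-blood lines (Maeve) take ₹76,000 each; half-blood lines (Sibyl) take ₹38,000 each.

Maeve receives 2/3 of the estate.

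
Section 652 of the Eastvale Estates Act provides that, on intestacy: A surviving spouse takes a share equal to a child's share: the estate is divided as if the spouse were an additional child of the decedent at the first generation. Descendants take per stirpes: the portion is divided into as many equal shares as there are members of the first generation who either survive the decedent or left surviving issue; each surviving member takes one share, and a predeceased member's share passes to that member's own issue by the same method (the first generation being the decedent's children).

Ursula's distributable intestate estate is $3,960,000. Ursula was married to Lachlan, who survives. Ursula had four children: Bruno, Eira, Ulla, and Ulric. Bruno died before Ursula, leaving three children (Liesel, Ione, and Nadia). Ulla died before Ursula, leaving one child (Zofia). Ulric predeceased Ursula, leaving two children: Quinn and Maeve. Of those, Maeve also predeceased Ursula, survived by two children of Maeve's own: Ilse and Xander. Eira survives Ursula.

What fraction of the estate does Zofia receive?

The spouse counts as an additional share at the children's level, so there are 5 primary shares of $792,000. Lachlan takes one such share ($792,000).
The children's combined portion ($3,168,000) is divided into 4 shares of $792,000: Eira takes $792,000; Bruno's $792,000 share passes to Bruno's issue; Ulla's $792,000 share passes to Ulla's issue; Ulric's $792,000 share passes to Ulric's issue.
Bruno's share ($792,000) is divided into 3 shares of $264,000: Liesel, Ione, and Nadia each take $264,000.
Ulla's share ($792,000) passes entirely to Zofia.
Ulric's share ($792,000) is divided into 2 shares of $396,000: Quinn takes $396,000; Maeve's $396,000 share passes to Maeve's issue.
Maeve's share ($396,000) is divided into 2 shares of $198,000: Ilse and Xander each take $198,000.

Zofia receives 1/5 of the estate.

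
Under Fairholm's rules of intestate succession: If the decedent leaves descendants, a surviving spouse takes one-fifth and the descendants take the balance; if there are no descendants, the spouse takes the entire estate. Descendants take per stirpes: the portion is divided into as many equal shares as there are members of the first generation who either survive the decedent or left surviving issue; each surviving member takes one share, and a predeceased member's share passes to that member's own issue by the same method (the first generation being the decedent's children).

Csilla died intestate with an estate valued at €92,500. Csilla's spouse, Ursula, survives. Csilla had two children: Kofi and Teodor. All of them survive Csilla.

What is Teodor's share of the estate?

Ursula takes one-fifth of €92,500 = €18,500. The remaining €74,000 passes to the descendants.
The descendants' portion (€74,000) is divided into 2 shares of €37,000: Kofi and Teodor each take €37,000.

Teodor receives €37,000.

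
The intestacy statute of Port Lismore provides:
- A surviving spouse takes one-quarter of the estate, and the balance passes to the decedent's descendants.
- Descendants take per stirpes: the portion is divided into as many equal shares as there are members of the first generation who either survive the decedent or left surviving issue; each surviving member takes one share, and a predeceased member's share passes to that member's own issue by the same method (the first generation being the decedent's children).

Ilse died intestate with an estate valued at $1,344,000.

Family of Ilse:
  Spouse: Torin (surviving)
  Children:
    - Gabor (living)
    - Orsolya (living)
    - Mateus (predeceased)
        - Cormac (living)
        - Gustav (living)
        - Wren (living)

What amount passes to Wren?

Wren receives $112,000.

Torin takes one-quarter of $1,344,000 = $336,000. The remaining $1,008,000 passes to the descendants.
The descendants' portion ($1,008,000) is divided into 3 shares of $336,000: Gabor and Orsolya each take $336,000; Mateus's $336,000 share passes to Mateus's issue.
Mateus's share ($336,000) is divided into 3 shares of $112,000: Cormac, Gustav, and Wren each take $112,000.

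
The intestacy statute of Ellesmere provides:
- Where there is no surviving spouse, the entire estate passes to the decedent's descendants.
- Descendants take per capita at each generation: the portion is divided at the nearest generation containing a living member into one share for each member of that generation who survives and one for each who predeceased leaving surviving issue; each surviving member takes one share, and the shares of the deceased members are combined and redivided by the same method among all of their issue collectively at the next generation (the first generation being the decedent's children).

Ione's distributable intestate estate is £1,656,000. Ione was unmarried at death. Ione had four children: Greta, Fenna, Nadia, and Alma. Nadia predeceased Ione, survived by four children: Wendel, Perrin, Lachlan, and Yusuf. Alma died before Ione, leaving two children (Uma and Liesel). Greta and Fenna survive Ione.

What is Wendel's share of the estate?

Wendel receives £138,000.

The entire £1,656,000 passes to the descendants.
That amount (£1,656,000) is divided at the children's generation into 4 shares of £414,000. Greta and Fenna each take £414,000. The 2 shares of the deceased (Nadia and Alma) are combined into a pool of £828,000.
That pool (£828,000) is divided at the grandchildren's generation equally among Wendel, Perrin, Lachlan, Yusuf, Uma, and Liesel: £138,000 each.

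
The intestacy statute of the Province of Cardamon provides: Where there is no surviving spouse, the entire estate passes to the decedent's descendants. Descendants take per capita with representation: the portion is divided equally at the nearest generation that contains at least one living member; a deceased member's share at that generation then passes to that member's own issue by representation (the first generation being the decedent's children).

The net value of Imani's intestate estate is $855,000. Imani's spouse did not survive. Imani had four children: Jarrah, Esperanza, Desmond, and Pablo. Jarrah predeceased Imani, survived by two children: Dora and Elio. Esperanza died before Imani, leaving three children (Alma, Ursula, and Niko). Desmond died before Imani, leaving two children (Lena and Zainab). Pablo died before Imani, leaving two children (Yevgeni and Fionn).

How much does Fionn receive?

The entire $855,000 passes to the descendants.
No child survives, so the initial division is made at the grandchildren's generation.
That amount ($855,000) is divided into 9 shares of $95,000: Dora, Elio, Alma, Ursula, Niko, Lena, Zainab, Yevgeni, and Fionn each take $95,000.

Fionn receives $95,000.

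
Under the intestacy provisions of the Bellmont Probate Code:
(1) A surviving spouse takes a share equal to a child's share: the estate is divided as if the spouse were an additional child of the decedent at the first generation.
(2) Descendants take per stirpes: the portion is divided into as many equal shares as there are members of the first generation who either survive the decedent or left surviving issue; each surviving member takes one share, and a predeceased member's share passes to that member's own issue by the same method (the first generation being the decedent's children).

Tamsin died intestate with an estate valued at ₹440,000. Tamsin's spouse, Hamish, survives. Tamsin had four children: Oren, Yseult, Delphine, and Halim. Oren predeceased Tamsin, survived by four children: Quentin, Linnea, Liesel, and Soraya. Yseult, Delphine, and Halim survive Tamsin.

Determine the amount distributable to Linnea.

The spouse counts as an additional share at the children's level, so there are 5 primary shares of ₹88,000. Hamish takes one such share (₹88,000).
The children's combined portion (₹352,000) is divided into 4 shares of ₹88,000: Yseult, Delphine, and Halim each take ₹88,000; Oren's ₹88,000 share passes to Oren's issue.
Oren's share (₹88,000) is divided into 4 shares of ₹22,000: Quentin, Linnea, Liesel, and Soraya each take ₹22,000.

Linnea receives ₹22,000.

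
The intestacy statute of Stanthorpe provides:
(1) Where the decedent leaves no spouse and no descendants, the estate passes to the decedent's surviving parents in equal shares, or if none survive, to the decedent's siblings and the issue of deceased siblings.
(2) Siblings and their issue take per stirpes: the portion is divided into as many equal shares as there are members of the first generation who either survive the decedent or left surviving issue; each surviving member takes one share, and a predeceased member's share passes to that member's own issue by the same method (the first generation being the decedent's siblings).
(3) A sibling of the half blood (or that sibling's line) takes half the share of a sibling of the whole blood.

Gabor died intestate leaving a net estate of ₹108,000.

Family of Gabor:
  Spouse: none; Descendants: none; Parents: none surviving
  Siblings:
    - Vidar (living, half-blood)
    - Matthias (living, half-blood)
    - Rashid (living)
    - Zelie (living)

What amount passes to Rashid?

Rashid receives ₹36,000.

The entire ₹108,000 passes to the siblings and their issue.
Counting each half-blood sibling's line as half a unit, there are 3 units in ₹108,000, so one unit is ₹36,000. Whole-blood lines (Rashid and Zelie) take ₹36,000 each; half-blood lines (Vidar and Matthias) take ₹18,000 each.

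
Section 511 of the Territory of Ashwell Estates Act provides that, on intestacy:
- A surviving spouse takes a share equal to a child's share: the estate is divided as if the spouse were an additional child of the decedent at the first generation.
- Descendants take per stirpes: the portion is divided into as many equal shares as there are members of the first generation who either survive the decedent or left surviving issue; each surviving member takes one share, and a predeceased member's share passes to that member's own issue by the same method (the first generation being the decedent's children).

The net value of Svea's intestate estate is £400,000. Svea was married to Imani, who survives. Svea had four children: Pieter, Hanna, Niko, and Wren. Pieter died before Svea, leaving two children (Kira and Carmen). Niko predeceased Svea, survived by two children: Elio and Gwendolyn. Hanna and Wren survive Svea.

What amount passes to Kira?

The spouse counts as an additional share at the children's level, so there are 5 primary shares of £80,000. Imani takes one such share (£80,000).
The children's combined portion (£320,000) is divided into 4 shares of £80,000: Hanna and Wren each take £80,000; Pieter's £80,000 share passes to Pieter's issue; Niko's £80,000 share passes to Niko's issue.
Pieter's share (£80,000) is divided into 2 shares of £40,000: Kira and Carmen each take £40,000.
Niko's share (£80,000) is divided into 2 shares of £40,000: Elio and Gwendolyn each take £40,000.

Kira receives £40,000.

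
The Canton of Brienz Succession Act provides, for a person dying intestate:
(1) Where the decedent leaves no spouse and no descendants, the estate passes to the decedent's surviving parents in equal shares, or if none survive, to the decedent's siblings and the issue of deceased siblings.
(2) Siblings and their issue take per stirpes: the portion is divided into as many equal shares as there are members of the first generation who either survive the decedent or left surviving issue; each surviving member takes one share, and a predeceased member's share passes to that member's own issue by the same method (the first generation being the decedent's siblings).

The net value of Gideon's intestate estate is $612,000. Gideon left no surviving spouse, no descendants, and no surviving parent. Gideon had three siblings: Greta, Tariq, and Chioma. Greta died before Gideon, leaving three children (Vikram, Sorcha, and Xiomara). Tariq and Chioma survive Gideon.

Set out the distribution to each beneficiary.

Vikram: $68,000; Sorcha: $68,000; Xiomara: $68,000; Tariq: $204,000; Chioma: $204,000

The entire $612,000 passes to the siblings and their issue.
That amount ($612,000) is divided into 3 shares of $204,000: Tariq and Chioma each take $204,000; Greta's $204,000 share passes to Greta's issue.
Greta's share ($204,000) is divided into 3 shares of $68,000: Vikram, Sorcha, and Xiomara each take $68,000.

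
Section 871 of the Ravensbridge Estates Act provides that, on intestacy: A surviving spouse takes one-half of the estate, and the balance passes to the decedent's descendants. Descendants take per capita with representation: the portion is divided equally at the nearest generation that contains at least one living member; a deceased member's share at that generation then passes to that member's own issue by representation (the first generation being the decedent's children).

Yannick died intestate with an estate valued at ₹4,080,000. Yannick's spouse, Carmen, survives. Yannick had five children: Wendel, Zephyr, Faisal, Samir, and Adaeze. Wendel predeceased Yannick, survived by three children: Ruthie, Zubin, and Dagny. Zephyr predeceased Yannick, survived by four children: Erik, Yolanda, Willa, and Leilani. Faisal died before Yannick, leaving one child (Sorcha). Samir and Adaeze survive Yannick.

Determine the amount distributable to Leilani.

Leilani receives ₹102,000.

Carmen takes one-half of ₹4,080,000 = ₹2,040,000. The remaining ₹2,040,000 passes to the descendants.
The descendants' portion (₹2,040,000) is divided into 5 shares of ₹408,000: Samir and Adaeze each take ₹408,000; Wendel's ₹408,000 share passes to Wendel's issue; Zephyr's ₹408,000 share passes to Zephyr's issue; Faisal's ₹408,000 share passes to Faisal's issue.
Wendel's share (₹408,000) is divided into 3 shares of ₹136,000: Ruthie, Zubin, and Dagny each take ₹136,000.
Zephyr's share (₹408,000) is divided into 4 shares of ₹102,000: Erik, Yolanda, Willa, and Leilani each take ₹102,000.
Faisal's share (₹408,000) passes entirely to Sorcha.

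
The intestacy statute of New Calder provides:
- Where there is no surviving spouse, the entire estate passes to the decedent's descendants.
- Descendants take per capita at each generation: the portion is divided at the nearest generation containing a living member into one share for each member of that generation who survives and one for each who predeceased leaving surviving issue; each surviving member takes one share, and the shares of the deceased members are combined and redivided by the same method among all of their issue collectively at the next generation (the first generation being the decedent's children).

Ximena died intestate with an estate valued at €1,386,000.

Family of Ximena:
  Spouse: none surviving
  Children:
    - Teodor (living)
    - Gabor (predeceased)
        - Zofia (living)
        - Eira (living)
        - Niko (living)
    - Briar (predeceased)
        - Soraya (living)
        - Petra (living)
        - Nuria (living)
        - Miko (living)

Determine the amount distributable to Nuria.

The entire €1,386,000 passes to the descendants.
That amount (€1,386,000) is divided at the children's generation into 3 shares of €462,000. Teodor takes €462,000. The 2 shares of the deceased (Gabor and Briar) are combined into a pool of €924,000.
That pool (€924,000) is divided at the grandchildren's generation equally among Zofia, Eira, Niko, Soraya, Petra, Nuria, and Miko: €132,000 each.

Nuria receives €132,000.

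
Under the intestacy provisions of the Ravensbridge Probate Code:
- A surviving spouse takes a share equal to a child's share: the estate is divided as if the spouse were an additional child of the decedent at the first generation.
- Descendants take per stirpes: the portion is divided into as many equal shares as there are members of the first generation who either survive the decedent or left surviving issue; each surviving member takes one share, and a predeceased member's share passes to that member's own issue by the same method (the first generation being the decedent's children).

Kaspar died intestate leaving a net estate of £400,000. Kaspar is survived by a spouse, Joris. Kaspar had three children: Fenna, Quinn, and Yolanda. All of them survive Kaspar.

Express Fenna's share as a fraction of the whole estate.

Fenna receives 1/4 of the estate.

The spouse counts as an additional share at the children's level, so there are 4 primary shares of £100,000. Joris takes one such share (£100,000).
The children's combined portion (£300,000) is divided into 3 shares of £100,000: Fenna, Quinn, and Yolanda each take £100,000.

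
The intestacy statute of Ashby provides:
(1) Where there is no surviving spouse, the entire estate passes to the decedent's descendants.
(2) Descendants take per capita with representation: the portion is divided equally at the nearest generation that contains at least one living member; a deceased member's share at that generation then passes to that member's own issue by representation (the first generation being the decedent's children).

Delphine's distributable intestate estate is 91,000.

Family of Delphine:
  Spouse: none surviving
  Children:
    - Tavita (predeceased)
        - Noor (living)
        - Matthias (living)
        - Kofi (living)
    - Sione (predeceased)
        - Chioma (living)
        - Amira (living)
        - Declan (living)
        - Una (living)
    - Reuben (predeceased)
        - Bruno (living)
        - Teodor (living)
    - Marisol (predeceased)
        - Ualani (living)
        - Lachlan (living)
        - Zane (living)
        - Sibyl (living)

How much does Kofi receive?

Kofi receives 7,000.

The entire 91,000 passes to the descendants.
No child survives, so the initial division is made at the grandchildren's generation.
That amount (91,000) is divided into 13 shares of 7,000: Noor, Matthias, Kofi, Chioma, Amira, Declan, Una, Bruno, Teodor, Ualani, Lachlan, Zane, and Sibyl each take 7,000.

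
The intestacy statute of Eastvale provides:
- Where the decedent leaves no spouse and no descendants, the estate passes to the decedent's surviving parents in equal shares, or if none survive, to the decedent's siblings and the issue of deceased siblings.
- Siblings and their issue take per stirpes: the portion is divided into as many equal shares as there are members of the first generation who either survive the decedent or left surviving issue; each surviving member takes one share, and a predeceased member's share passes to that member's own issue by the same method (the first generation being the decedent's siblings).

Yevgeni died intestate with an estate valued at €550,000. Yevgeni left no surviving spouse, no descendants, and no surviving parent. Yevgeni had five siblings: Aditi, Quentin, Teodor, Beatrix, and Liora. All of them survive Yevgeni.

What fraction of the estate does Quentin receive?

The entire €550,000 passes to the siblings and their issue.
That amount (€550,000) is divided into 5 shares of €110,000: Aditi, Quentin, Teodor, Beatrix, and Liora each take €110,000.

Quentin receives 1/5 of the estate.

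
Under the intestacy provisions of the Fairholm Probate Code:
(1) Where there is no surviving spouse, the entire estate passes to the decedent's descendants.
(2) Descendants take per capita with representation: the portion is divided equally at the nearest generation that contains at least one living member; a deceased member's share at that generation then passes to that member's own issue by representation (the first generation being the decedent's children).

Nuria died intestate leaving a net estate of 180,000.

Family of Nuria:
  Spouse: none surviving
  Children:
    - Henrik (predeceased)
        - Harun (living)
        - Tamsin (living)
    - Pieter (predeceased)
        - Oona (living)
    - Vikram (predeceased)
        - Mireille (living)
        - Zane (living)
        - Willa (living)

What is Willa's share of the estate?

Willa receives 30,000.

The entire 180,000 passes to the descendants.
No child survives, so the initial division is made at the grandchildren's generation.
That amount (180,000) is divided into 6 shares of 30,000: Harun, Tamsin, Oona, Mireille, Zane, and Willa each take 30,000.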